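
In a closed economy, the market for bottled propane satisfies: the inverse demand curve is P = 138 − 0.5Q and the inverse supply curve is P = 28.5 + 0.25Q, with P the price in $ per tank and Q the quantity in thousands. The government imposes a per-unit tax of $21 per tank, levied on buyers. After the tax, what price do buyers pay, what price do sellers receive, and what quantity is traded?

Buyers pay $79; sellers receive $58; quantity = 118.

Inverting to Q(P) form: Qd = 276 − 2P; Qs = 4P − 114.
Without the tax, 276 − 2P = 4P − 114 gives 6P = 390, so P* = $65 and Q* = 146.
With the tax collected from buyers, demand (in seller-price terms) shifts: Qd = 276 − 2(P + 21).
Solving gives Q = 118 with buyers paying $79 and sellers receiving $58 (the $21 wedge).
The less price-elastic side of the market bears the larger share of a per-unit tax.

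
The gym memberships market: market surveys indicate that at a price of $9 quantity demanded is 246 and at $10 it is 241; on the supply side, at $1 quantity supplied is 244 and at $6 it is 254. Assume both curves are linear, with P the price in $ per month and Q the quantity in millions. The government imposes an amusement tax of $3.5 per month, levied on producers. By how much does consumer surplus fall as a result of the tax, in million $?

Consumer surplus falls by $253.5 million.

Demand slope: (241 − 246)/(10 − 9) = -5, so Qd = 291 − 5P.
Supply slope: (254 − 244)/(6 − 1) = 2, so Qs = 2P + 242.
Before the tax: set 291 − 5P = 2P + 242 → P* = $7, Q* = 256.
With the tax collected from producers, supply shifts: Qs = 2(P − 3.5) + 242.
Solving gives Q = 251 with consumers paying $8 and producers receiving $4.5 (the $3.5 wedge).
ΔCS is the trapezoid between Q = 251 and Q = 256 of height $1: ½ · (256 + 251) · 1 = $253.5.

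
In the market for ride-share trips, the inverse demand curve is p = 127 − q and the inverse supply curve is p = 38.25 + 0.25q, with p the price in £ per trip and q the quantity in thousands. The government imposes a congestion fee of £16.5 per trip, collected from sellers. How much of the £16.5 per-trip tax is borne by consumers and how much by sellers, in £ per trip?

Rewrite in direct form: qd = 127 − p and qs = 4p − 153.
Before the tax: set 127 − p = 4p − 153 → p* = £56, q* = 71.
With the tax collected from sellers, supply shifts: qs = 4(p − 16.5) − 153.
Solving gives q = 57.8 with consumers paying £69.2 and sellers receiving £52.7 (the £16.5 wedge).
Burden on consumers: £13.2; on sellers: £3.3. (They sum to £16.5.)

Consumers bear £13.2 per trip; sellers bear £3.3 per trip.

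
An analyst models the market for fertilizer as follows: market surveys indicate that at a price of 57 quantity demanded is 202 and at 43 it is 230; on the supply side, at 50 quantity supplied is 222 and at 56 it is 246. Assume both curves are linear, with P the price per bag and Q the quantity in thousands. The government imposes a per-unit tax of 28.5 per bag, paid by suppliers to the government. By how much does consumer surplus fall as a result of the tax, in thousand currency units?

Consumer surplus falls by 3781 thousand.

Demand slope: (230 − 202)/(43 − 57) = -2, so Qd = 316 − 2P.
Supply slope: (246 − 222)/(56 − 50) = 4, so Qs = 4P + 22.
Before the tax: set 316 − 2P = 4P + 22 → P* = 49, Q* = 218.
With the tax collected from suppliers, supply shifts: Qs = 4(P − 28.5) + 22.
New equilibrium: buyers pay 68, suppliers receive 39.5, Q = 180. (Wedge: Pb − Ps = 28.5.)
ΔCS is the trapezoid between Q = 180 and Q = 218 of height 19: ½ · (218 + 180) · 19 = 3781.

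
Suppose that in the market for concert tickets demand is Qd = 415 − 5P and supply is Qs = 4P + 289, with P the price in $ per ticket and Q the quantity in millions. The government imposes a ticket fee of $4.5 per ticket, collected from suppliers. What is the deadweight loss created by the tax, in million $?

Without the tax, 415 − 5P = 4P + 289 gives 9P = 126, so P* = $14 and Q* = 345.
With the tax collected from suppliers, supply shifts: Qs = 4(P − 4.5) + 289.
Solving gives Q = 335 with buyers paying $16 and suppliers receiving $11.5 (the $4.5 wedge).
Quantity falls by |ΔQ| = |345 − 335| = 10.
DWL = ½ · t · |ΔQ| = ½ · 4.5 · 10 = $22.5.

Deadweight loss = $22.5 million.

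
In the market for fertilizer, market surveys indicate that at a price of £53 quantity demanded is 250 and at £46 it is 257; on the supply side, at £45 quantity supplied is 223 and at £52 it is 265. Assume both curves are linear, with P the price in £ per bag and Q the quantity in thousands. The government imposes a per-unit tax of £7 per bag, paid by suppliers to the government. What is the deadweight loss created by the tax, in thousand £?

Demand slope: (257 − 250)/(46 − 53) = -1, so Qd = 303 − P.
Supply slope: (265 − 223)/(52 − 45) = 6, so Qs = 6P − 47.
Without the tax, 303 − P = 6P − 47 gives 7P = 350, so P* = £50 and Q* = 253.
With the tax collected from suppliers, supply shifts: Qs = 6(P − 7) − 47.
Solving gives Q = 247 with buyers paying £56 and suppliers receiving £49 (the £7 wedge).
Quantity falls by |ΔQ| = |253 − 247| = 6.
DWL = ½ · t · |ΔQ| = ½ · 7 · 6 = £21.

Deadweight loss = £21 thousand.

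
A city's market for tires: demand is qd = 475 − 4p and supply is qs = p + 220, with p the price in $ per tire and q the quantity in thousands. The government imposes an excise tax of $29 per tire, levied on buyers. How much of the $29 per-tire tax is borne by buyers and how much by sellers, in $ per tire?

Before the tax: set 475 − 4p = p + 220 → p* = $51, q* = 271.
With the tax collected from buyers, demand (in seller-price terms) shifts: qd = 475 − 4(p + 29).
New equilibrium: buyers pay $56.8, sellers receive $27.8, q = 247.8. (Wedge: pb − ps = 29.)
Burden on buyers: $5.8; on sellers: $23.2. (They sum to $29.)
The less price-elastic side of the market bears the larger share of a per-unit tax.

Buyers bear $5.8 per tire; sellers bear $23.2 per tire.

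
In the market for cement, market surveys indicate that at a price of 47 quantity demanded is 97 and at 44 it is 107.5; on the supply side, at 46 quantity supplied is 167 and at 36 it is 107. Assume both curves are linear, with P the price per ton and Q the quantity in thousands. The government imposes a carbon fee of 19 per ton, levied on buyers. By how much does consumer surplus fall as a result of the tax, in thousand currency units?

Demand slope: (107.5 − 97)/(44 − 47) = -3.5, so Qd = 261.5 − 3.5P.
Supply slope: (107 − 167)/(36 − 46) = 6, so Qs = 6P − 109.
Without the tax, 261.5 − 3.5P = 6P − 109 gives 9.5P = 370.5, so P* = 39 and Q* = 125.
With the tax collected from buyers, demand (in seller-price terms) shifts: Qd = 261.5 − 3.5(P + 19).
Solving gives Q = 83 with buyers paying 51 and sellers receiving 32 (the 19 wedge).
ΔCS is the trapezoid between Q = 83 and Q = 125 of height 12: ½ · (125 + 83) · 12 = 1248.

Consumer surplus falls by 1248 thousand.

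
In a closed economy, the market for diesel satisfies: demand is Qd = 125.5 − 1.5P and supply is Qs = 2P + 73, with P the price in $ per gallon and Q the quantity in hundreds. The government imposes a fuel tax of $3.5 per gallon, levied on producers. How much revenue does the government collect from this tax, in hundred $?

Without the tax, 125.5 − 1.5P = 2P + 73 gives 3.5P = 52.5, so P* = $15 and Q* = 103.
With the tax collected from producers, supply shifts: Qs = 2(P − 3.5) + 73.
Solving gives Q = 100 with consumers paying $17 and producers receiving $13.5 (the $3.5 wedge).
Revenue = t · Q = 3.5 · 100 = $350.

Tax revenue = $350 hundred.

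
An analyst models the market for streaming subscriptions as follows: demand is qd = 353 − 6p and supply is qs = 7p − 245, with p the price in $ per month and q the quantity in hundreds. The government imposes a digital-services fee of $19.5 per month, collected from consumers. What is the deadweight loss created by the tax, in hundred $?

Without the tax, 353 − 6p = 7p − 245 gives 13p = 598, so p* = $46 and q* = 77.
With the tax collected from consumers, demand (in seller-price terms) shifts: qd = 353 − 6(p + 19.5).
New equilibrium: consumers pay $56.5, producers receive $37, q = 14. (Wedge: pb − ps = 19.5.)
Quantity falls by |ΔQ| = |77 − 14| = 63.
DWL = ½ · t · |ΔQ| = ½ · 19.5 · 63 = $614.25.

Deadweight loss = $614.25 hundred.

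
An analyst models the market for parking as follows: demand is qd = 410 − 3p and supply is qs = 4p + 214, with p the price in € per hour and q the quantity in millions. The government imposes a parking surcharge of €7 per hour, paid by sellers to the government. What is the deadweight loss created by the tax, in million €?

Deadweight loss = €42 million.

Before the tax: set 410 − 3p = 4p + 214 → p* = €28, q* = 326.
With the tax collected from sellers, supply shifts: qs = 4(p − 7) + 214.
New equilibrium: consumers pay €32, sellers receive €25, q = 314. (Wedge: pb − ps = 7.)
Quantity falls by |ΔQ| = |326 − 314| = 12.
DWL = ½ · t · |ΔQ| = ½ · 7 · 12 = €42.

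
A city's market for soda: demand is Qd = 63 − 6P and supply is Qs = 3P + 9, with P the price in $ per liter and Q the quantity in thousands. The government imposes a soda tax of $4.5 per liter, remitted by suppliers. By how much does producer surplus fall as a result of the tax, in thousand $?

Producer surplus falls by $67.5 thousand.

Before the tax: set 63 − 6P = 3P + 9 → P* = $6, Q* = 27.
With the tax collected from suppliers, supply shifts: Qs = 3(P − 4.5) + 9.
Solving gives Q = 18 with buyers paying $7.5 and suppliers receiving $3 (the $4.5 wedge).
ΔPS is the trapezoid between Q = 18 and Q = 27 of height $3: ½ · (27 + 18) · 3 = $67.5.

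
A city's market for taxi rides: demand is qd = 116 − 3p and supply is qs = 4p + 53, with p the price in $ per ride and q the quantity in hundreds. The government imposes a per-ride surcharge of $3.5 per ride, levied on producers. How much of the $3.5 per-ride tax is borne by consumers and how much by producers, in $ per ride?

Consumers bear $2 per ride; producers bear $1.5 per ride.

Without the tax, 116 − 3p = 4p + 53 gives 7p = 63, so p* = $9 and q* = 89.
With the tax collected from producers, supply shifts: qs = 4(p − 3.5) + 53.
Solving gives q = 83 with consumers paying $11 and producers receiving $7.5 (the $3.5 wedge).
Burden on consumers: $2; on producers: $1.5. (They sum to $3.5.)
The less price-elastic side of the market bears the larger share of a per-unit tax.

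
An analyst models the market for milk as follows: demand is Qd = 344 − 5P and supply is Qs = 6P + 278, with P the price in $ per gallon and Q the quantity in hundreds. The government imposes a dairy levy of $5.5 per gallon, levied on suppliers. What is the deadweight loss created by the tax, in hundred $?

Deadweight loss = $41.25 hundred.

Without the tax, 344 − 5P = 6P + 278 gives 11P = 66, so P* = $6 and Q* = 314.
With the tax collected from suppliers, supply shifts: Qs = 6(P − 5.5) + 278.
New equilibrium: consumers pay $9, suppliers receive $3.5, Q = 299. (Wedge: Pb − Ps = 5.5.)
Quantity falls by |ΔQ| = |314 − 299| = 15.
DWL = ½ · t · |ΔQ| = ½ · 5.5 · 15 = $41.25.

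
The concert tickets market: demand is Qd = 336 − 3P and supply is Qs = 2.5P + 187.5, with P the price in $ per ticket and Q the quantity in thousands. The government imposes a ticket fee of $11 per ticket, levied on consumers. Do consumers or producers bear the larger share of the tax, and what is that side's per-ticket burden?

Before the tax: set 336 − 3P = 2.5P + 187.5 → P* = $27, Q* = 255.
With the tax collected from consumers, demand (in seller-price terms) shifts: Qd = 336 − 3(P + 11).
New equilibrium: consumers pay $32, producers receive $21, Q = 240. (Wedge: Pb − Ps = 11.)
Per-ticket burden: consumers $5, producers $6.
Producers take the larger share because supply is less price-elastic here (demand slope 3 vs supply slope 2.5).
The less price-elastic side of the market bears the larger share of a per-unit tax.

Producers bear the larger share: $6 per ticket.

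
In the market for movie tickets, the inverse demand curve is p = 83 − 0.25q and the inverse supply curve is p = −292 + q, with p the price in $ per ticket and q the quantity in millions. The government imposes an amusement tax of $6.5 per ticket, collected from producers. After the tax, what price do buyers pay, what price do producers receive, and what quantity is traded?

Buyers pay $9.3; producers receive $2.8; quantity = 294.8.

Rewrite in direct form: qd = 332 − 4p and qs = p + 292.
Without the tax, 332 − 4p = p + 292 gives 5p = 40, so p* = $8 and q* = 300.
With the tax collected from producers, supply shifts: qs = (p − 6.5) + 292.
New equilibrium: buyers pay $9.3, producers receive $2.8, q = 294.8. (Wedge: pb − ps = 6.5.)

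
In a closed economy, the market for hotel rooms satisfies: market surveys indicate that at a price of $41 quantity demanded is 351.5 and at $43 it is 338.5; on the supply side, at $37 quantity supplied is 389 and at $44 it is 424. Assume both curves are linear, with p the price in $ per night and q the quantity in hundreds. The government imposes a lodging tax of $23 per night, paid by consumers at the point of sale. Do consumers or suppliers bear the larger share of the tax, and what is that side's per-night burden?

Suppliers bear the larger share: $13 per night.

Demand slope: (338.5 − 351.5)/(43 − 41) = -6.5, so qd = 618 − 6.5p.
Supply slope: (424 − 389)/(44 − 37) = 5, so qs = 5p + 204.
Before the tax: set 618 − 6.5p = 5p + 204 → p* = $36, q* = 384.
With the tax collected from consumers, demand (in seller-price terms) shifts: qd = 618 − 6.5(p + 23).
Solving gives q = 319 with consumers paying $46 and suppliers receiving $23 (the $23 wedge).
Per-night burden: consumers $10, suppliers $13.
Suppliers take the larger share because supply is less price-elastic here (demand slope 6.5 vs supply slope 5).
The less price-elastic side of the market bears the larger share of a per-unit tax.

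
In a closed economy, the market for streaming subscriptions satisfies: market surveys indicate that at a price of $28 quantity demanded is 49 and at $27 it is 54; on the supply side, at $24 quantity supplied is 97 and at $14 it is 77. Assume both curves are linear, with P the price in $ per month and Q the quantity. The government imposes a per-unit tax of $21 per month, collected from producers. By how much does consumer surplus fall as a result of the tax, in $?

Demand slope: (54 − 49)/(27 − 28) = -5, so Qd = 189 − 5P.
Supply slope: (77 − 97)/(14 − 24) = 2, so Qs = 2P + 49.
Before the tax: set 189 − 5P = 2P + 49 → P* = $20, Q* = 89.
With the tax collected from producers, supply shifts: Qs = 2(P − 21) + 49.
Solving gives Q = 59 with consumers paying $26 and producers receiving $5 (the $21 wedge).
ΔCS is the trapezoid between Q = 59 and Q = 89 of height $6: ½ · (89 + 59) · 6 = $444.

Consumer surplus falls by $444.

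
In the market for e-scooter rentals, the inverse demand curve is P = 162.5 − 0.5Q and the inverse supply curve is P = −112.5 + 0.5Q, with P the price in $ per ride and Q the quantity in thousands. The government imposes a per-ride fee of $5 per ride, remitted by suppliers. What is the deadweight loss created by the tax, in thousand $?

Rewrite in direct form: Qd = 325 − 2P and Qs = 2P + 225.
Before the tax: set 325 − 2P = 2P + 225 → P* = $25, Q* = 275.
With the tax collected from suppliers, supply shifts: Qs = 2(P − 5) + 225.
New equilibrium: buyers pay $27.5, suppliers receive $22.5, Q = 270. (Wedge: Pb − Ps = 5.)
Quantity falls by |ΔQ| = |275 − 270| = 5.
DWL = ½ · t · |ΔQ| = ½ · 5 · 5 = $12.5.

Deadweight loss = $12.5 thousand.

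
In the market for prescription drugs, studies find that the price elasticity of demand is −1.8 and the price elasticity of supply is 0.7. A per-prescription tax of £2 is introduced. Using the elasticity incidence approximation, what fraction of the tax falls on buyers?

Incidence ratio: buyers' share ≈ εs / (εs + |εd|) = 0.7 / (0.7 + 1.8) = 0.28.
Supply is the less elastic side, so buyers bear the smaller share.

Buyers' share ≈ 0.28.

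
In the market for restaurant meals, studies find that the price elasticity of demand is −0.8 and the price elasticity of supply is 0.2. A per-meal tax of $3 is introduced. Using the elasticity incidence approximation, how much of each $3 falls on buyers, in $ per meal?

Buyers bear ≈ $0.6 per meal.

Incidence ratio: buyers' share ≈ εs / (εs + |εd|) = 0.2 / (0.2 + 0.8) = 0.2.
So buyers bear ≈ 0.2 × $3 = $0.6; producers bear $2.4.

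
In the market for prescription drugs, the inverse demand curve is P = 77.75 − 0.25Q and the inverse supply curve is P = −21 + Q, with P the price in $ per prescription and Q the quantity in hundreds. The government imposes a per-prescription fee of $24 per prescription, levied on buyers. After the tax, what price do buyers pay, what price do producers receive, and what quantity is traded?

Inverting to Q(P) form: Qd = 311 − 4P; Qs = P + 21.
Before the tax: set 311 − 4P = P + 21 → P* = $58, Q* = 79.
With the tax collected from buyers, demand (in seller-price terms) shifts: Qd = 311 − 4(P + 24).
New equilibrium: buyers pay $62.8, producers receive $38.8, Q = 59.8. (Wedge: Pb − Ps = 24.)
The less price-elastic side of the market bears the larger share of a per-unit tax.

Buyers pay $62.8; producers receive $38.8; quantity = 59.8.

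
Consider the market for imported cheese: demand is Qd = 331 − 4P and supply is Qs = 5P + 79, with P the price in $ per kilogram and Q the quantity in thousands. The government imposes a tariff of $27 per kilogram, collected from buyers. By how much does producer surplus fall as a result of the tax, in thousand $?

Producer surplus falls by $2268 thousand.

Without the tax, 331 − 4P = 5P + 79 gives 9P = 252, so P* = $28 and Q* = 219.
With the tax collected from buyers, demand (in seller-price terms) shifts: Qd = 331 − 4(P + 27).
Solving gives Q = 159 with buyers paying $43 and sellers receiving $16 (the $27 wedge).
ΔPS is the trapezoid between Q = 159 and Q = 219 of height $12: ½ · (219 + 159) · 12 = $2268.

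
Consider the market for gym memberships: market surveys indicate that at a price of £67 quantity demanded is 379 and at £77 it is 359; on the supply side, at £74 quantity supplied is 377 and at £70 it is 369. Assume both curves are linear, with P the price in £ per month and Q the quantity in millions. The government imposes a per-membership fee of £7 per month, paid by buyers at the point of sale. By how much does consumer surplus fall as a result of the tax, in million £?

Consumer surplus falls by £1286.25 million.

Demand slope: (359 − 379)/(77 − 67) = -2, so Qd = 513 − 2P.
Supply slope: (369 − 377)/(70 − 74) = 2, so Qs = 2P + 229.
Without the tax, 513 − 2P = 2P + 229 gives 4P = 284, so P* = £71 and Q* = 371.
With the tax collected from buyers, demand (in seller-price terms) shifts: Qd = 513 − 2(P + 7).
New equilibrium: buyers pay £74.5, producers receive £67.5, Q = 364. (Wedge: Pb − Ps = 7.)
ΔCS is the trapezoid between Q = 364 and Q = 371 of height £3.5: ½ · (371 + 364) · 3.5 = £1286.25.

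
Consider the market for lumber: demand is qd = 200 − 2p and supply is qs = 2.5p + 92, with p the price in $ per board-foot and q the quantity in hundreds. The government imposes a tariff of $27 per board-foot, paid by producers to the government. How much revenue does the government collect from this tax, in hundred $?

Tax revenue = $3294 hundred.

Without the tax, 200 − 2p = 2.5p + 92 gives 4.5p = 108, so p* = $24 and q* = 152.
With the tax collected from producers, supply shifts: qs = 2.5(p − 27) + 92.
Solving gives q = 122 with consumers paying $39 and producers receiving $12 (the $27 wedge).
Revenue = t · Q = 27 · 122 = $3294.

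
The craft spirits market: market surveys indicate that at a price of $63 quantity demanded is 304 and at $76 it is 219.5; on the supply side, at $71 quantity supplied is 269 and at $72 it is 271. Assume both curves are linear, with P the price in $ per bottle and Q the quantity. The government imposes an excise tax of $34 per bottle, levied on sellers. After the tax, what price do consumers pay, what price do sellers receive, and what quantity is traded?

Consumers pay $77; sellers receive $43; quantity = 213.

Demand slope: (219.5 − 304)/(76 − 63) = -6.5, so Qd = 713.5 − 6.5P.
Supply slope: (271 − 269)/(72 − 71) = 2, so Qs = 2P + 127.
Before the tax: set 713.5 − 6.5P = 2P + 127 → P* = $69, Q* = 265.
With the tax collected from sellers, supply shifts: Qs = 2(P − 34) + 127.
Solving gives Q = 213 with consumers paying $77 and sellers receiving $43 (the $34 wedge).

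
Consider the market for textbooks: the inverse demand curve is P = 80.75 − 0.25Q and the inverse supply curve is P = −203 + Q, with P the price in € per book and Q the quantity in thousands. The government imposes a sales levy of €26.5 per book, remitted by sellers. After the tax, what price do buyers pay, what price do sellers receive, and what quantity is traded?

Buyers pay €29.3; sellers receive €2.8; quantity = 205.8.

Rewrite in direct form: Qd = 323 − 4P and Qs = P + 203.
Without the tax, 323 − 4P = P + 203 gives 5P = 120, so P* = €24 and Q* = 227.
With the tax collected from sellers, supply shifts: Qs = (P − 26.5) + 203.
Solving gives Q = 205.8 with buyers paying €29.3 and sellers receiving €2.8 (the €26.5 wedge).
The less price-elastic side of the market bears the larger share of a per-unit tax.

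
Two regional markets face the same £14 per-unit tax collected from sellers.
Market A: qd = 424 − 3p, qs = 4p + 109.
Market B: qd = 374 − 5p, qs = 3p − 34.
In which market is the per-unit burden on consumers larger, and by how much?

Market A, by £2.75.

Market A: pre-tax p* = £45, q* = 289; post-tax q = 265; per-unit burden on consumers = £8.
Market B: pre-tax p* = £51, q* = 119; post-tax q = 92.75; per-unit burden on consumers = £5.25.
Difference: £8 vs £5.25 → market A is larger by £2.75.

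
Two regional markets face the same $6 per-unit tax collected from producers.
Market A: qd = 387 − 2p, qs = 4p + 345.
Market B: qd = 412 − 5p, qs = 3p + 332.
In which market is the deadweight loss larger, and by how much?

Market A: pre-tax p* = $7, q* = 373; post-tax q = 365; deadweight loss = $24.
Market B: pre-tax p* = $10, q* = 362; post-tax q = 350.75; deadweight loss = $33.75.
Difference: $24 vs $33.75 → market B is larger by $9.75.

Market B, by $9.75.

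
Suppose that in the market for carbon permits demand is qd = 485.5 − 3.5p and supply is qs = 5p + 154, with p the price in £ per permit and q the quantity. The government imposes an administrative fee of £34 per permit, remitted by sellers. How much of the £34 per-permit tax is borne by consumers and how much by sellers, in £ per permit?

Consumers bear £20 per permit; sellers bear £14 per permit.

Without the tax, 485.5 − 3.5p = 5p + 154 gives 8.5p = 331.5, so p* = £39 and q* = 349.
With the tax collected from sellers, supply shifts: qs = 5(p − 34) + 154.
New equilibrium: consumers pay £59, sellers receive £25, q = 279. (Wedge: pb − ps = 34.)
Burden on consumers: £20; on sellers: £14. (They sum to £34.)
The less price-elastic side of the market bears the larger share of a per-unit tax.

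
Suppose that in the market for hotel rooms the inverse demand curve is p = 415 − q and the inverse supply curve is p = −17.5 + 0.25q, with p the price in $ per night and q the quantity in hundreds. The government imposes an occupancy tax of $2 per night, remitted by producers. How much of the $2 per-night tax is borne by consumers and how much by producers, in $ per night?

Consumers bear $1.6 per night; producers bear $0.4 per night.

Rewrite in direct form: qd = 415 − p and qs = 4p + 70.
Before the tax: set 415 − p = 4p + 70 → p* = $69, q* = 346.
With the tax collected from producers, supply shifts: qs = 4(p − 2) + 70.
Solving gives q = 344.4 with consumers paying $70.6 and producers receiving $68.6 (the $2 wedge).
Burden on consumers: $1.6; on producers: $0.4. (They sum to $2.)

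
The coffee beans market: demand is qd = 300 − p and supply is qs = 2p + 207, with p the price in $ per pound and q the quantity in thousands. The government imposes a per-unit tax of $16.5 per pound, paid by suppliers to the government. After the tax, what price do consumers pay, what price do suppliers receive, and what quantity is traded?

Consumers pay $42; suppliers receive $25.5; quantity = 258.

Before the tax: set 300 − p = 2p + 207 → p* = $31, q* = 269.
With the tax collected from suppliers, supply shifts: qs = 2(p − 16.5) + 207.
Solving gives q = 258 with consumers paying $42 and suppliers receiving $25.5 (the $16.5 wedge).
The less price-elastic side of the market bears the larger share of a per-unit tax.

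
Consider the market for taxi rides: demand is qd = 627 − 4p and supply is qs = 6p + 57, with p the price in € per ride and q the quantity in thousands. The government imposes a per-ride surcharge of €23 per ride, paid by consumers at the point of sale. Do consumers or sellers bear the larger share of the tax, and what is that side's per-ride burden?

Without the tax, 627 − 4p = 6p + 57 gives 10p = 570, so p* = €57 and q* = 399.
With the tax collected from consumers, demand (in seller-price terms) shifts: qd = 627 − 4(p + 23).
New equilibrium: consumers pay €70.8, sellers receive €47.8, q = 343.8. (Wedge: pb − ps = 23.)
Per-ride burden: consumers €13.8, sellers €9.2.
Consumers take the larger share because demand is less price-elastic here (demand slope 4 vs supply slope 6).
The less price-elastic side of the market bears the larger share of a per-unit tax.

Consumers bear the larger share: €13.8 per ride.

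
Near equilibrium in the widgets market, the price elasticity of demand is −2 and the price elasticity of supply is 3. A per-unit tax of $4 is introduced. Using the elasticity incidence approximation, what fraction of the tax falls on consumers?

Incidence ratio: consumers' share ≈ εs / (εs + |εd|) = 3 / (3 + 2) = 0.6.
Supply is the more elastic side, so consumers bear the larger share.

Consumers' share ≈ 0.6.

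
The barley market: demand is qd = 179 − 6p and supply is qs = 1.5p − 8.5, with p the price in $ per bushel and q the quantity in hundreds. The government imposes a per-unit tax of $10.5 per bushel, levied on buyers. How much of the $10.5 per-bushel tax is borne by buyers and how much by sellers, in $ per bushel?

Buyers bear $2.1 per bushel; sellers bear $8.4 per bushel.

Before the tax: set 179 − 6p = 1.5p − 8.5 → p* = $25, q* = 29.
With the tax collected from buyers, demand (in seller-price terms) shifts: qd = 179 − 6(p + 10.5).
New equilibrium: buyers pay $27.1, sellers receive $16.6, q = 16.4. (Wedge: pb − ps = 10.5.)
Burden on buyers: $2.1; on sellers: $8.4. (They sum to $10.5.)
The less price-elastic side of the market bears the larger share of a per-unit tax.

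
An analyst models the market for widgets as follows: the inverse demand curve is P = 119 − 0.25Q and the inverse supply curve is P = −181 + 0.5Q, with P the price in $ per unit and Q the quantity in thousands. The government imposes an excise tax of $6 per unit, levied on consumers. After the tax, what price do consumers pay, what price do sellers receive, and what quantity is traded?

Consumers pay $21; sellers receive $15; quantity = 392.

Rewrite in direct form: Qd = 476 − 4P and Qs = 2P + 362.
Without the tax, 476 − 4P = 2P + 362 gives 6P = 114, so P* = $19 and Q* = 400.
With the tax collected from consumers, demand (in seller-price terms) shifts: Qd = 476 − 4(P + 6).
Solving gives Q = 392 with consumers paying $21 and sellers receiving $15 (the $6 wedge).
The less price-elastic side of the market bears the larger share of a per-unit tax.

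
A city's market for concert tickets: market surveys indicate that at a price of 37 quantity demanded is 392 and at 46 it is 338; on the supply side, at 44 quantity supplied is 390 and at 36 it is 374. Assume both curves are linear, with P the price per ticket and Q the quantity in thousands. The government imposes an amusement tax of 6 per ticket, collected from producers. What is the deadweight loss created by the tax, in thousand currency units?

Demand slope: (338 − 392)/(46 − 37) = -6, so Qd = 614 − 6P.
Supply slope: (374 − 390)/(36 − 44) = 2, so Qs = 2P + 302.
Without the tax, 614 − 6P = 2P + 302 gives 8P = 312, so P* = 39 and Q* = 380.
With the tax collected from producers, supply shifts: Qs = 2(P − 6) + 302.
New equilibrium: buyers pay 40.5, producers receive 34.5, Q = 371. (Wedge: Pb − Ps = 6.)
Quantity falls by |ΔQ| = |380 − 371| = 9.
DWL = ½ · t · |ΔQ| = ½ · 6 · 9 = 27.

Deadweight loss = 27 thousand.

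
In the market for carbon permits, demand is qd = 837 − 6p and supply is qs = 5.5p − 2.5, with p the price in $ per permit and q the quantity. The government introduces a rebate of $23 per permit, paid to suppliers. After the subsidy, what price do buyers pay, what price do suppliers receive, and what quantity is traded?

Before the subsidy: set 837 − 6p = 5.5p − 2.5 → p* = $73, q* = 399.
With a per-unit subsidy paid to suppliers, each receives p + 23 per unit sold, so supply becomes qs = 5.5(p + 23) − 2.5.
New equilibrium: buyers pay $62, suppliers receive $85, q = 465. (Wedge: pb − ps = −23.)

Buyers pay $62; suppliers receive $85; quantity = 465.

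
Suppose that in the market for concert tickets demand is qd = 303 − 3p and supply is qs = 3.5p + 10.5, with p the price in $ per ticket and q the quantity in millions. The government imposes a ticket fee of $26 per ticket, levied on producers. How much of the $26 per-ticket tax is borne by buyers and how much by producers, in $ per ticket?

Before the tax: set 303 − 3p = 3.5p + 10.5 → p* = $45, q* = 168.
With the tax collected from producers, supply shifts: qs = 3.5(p − 26) + 10.5.
New equilibrium: buyers pay $59, producers receive $33, q = 126. (Wedge: pb − ps = 26.)
Burden on buyers: $14; on producers: $12. (They sum to $26.)

Buyers bear $14 per ticket; producers bear $12 per ticket.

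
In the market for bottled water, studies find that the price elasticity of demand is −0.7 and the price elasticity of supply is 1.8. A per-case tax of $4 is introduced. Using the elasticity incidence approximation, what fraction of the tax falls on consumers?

Incidence ratio: consumers' share ≈ εs / (εs + |εd|) = 1.8 / (1.8 + 0.7) = 0.72.
Supply is the more elastic side, so consumers bear the larger share.

Consumers' share ≈ 0.72.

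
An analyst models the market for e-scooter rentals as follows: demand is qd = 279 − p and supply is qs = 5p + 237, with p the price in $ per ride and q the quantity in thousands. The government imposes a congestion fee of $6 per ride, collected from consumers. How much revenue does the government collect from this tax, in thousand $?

Without the tax, 279 − p = 5p + 237 gives 6p = 42, so p* = $7 and q* = 272.
With the tax collected from consumers, demand (in seller-price terms) shifts: qd = 279 − (p + 6).
New equilibrium: consumers pay $12, sellers receive $6, q = 267. (Wedge: pb − ps = 6.)
Revenue = t · Q = 6 · 267 = $1602.

Tax revenue = $1602 thousand.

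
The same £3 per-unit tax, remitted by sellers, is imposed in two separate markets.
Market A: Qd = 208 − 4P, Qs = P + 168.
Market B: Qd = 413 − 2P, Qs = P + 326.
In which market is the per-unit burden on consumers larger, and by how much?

Market B, by £0.4.

Market A: pre-tax P* = £8, Q* = 176; post-tax Q = 173.6; per-unit burden on consumers = £0.6.
Market B: pre-tax P* = £29, Q* = 355; post-tax Q = 353; per-unit burden on consumers = £1.
Difference: £0.6 vs £1 → market B is larger by £0.4.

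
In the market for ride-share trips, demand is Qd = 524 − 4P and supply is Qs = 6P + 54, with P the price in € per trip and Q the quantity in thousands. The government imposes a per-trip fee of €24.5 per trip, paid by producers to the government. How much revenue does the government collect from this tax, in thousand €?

Tax revenue = €6791.4 thousand.

Without the tax, 524 − 4P = 6P + 54 gives 10P = 470, so P* = €47 and Q* = 336.
With the tax collected from producers, supply shifts: Qs = 6(P − 24.5) + 54.
Solving gives Q = 277.2 with buyers paying €61.7 and producers receiving €37.2 (the €24.5 wedge).
Revenue = t · Q = 24.5 · 277.2 = €6791.4.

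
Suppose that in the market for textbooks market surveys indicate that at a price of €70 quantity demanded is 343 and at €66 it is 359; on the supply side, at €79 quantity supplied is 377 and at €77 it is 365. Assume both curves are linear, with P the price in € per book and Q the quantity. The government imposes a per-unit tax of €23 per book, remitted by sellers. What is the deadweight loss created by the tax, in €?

Deadweight loss = €634.8.

Demand slope: (359 − 343)/(66 − 70) = -4, so Qd = 623 − 4P.
Supply slope: (365 − 377)/(77 − 79) = 6, so Qs = 6P − 97.
Before the tax: set 623 − 4P = 6P − 97 → P* = €72, Q* = 335.
With the tax collected from sellers, supply shifts: Qs = 6(P − 23) − 97.
New equilibrium: consumers pay €85.8, sellers receive €62.8, Q = 279.8. (Wedge: Pb − Ps = 23.)
Quantity falls by |ΔQ| = |335 − 279.8| = 55.2.
DWL = ½ · t · |ΔQ| = ½ · 23 · 55.2 = €634.8.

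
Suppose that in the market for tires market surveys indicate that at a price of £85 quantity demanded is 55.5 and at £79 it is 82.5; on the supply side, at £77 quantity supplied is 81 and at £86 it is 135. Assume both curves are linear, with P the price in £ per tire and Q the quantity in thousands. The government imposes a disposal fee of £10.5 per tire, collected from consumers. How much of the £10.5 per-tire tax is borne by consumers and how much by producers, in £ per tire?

Demand slope: (82.5 − 55.5)/(79 − 85) = -4.5, so Qd = 438 − 4.5P.
Supply slope: (135 − 81)/(86 − 77) = 6, so Qs = 6P − 381.
Before the tax: set 438 − 4.5P = 6P − 381 → P* = £78, Q* = 87.
With the tax collected from consumers, demand (in seller-price terms) shifts: Qd = 438 − 4.5(P + 10.5).
Solving gives Q = 60 with consumers paying £84 and producers receiving £73.5 (the £10.5 wedge).
Burden on consumers: £6; on producers: £4.5. (They sum to £10.5.)
The less price-elastic side of the market bears the larger share of a per-unit tax.

Consumers bear £6 per tire; producers bear £4.5 per tire.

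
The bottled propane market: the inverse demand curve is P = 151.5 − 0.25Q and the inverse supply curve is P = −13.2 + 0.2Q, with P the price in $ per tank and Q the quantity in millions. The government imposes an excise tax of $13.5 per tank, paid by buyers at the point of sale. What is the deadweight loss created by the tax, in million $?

Deadweight loss = $202.5 million.

Rewrite in direct form: Qd = 606 − 4P and Qs = 5P + 66.
Without the tax, 606 − 4P = 5P + 66 gives 9P = 540, so P* = $60 and Q* = 366.
With the tax collected from buyers, demand (in seller-price terms) shifts: Qd = 606 − 4(P + 13.5).
New equilibrium: buyers pay $67.5, producers receive $54, Q = 336. (Wedge: Pb − Ps = 13.5.)
Quantity falls by |ΔQ| = |366 − 336| = 30.
DWL = ½ · t · |ΔQ| = ½ · 13.5 · 30 = $202.5.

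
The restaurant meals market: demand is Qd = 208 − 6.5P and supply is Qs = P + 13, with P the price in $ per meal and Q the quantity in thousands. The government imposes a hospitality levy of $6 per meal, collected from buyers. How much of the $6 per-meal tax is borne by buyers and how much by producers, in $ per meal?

Without the tax, 208 − 6.5P = P + 13 gives 7.5P = 195, so P* = $26 and Q* = 39.
With the tax collected from buyers, demand (in seller-price terms) shifts: Qd = 208 − 6.5(P + 6).
Solving gives Q = 33.8 with buyers paying $26.8 and producers receiving $20.8 (the $6 wedge).
Burden on buyers: $0.8; on producers: $5.2. (They sum to $6.)
The less price-elastic side of the market bears the larger share of a per-unit tax.

Buyers bear $0.8 per meal; producers bear $5.2 per meal.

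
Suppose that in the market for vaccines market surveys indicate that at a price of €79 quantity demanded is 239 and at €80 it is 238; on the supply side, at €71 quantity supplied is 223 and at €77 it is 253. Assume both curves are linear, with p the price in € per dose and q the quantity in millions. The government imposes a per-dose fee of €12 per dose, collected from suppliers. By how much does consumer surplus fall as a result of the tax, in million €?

Demand slope: (238 − 239)/(80 − 79) = -1, so qd = 318 − p.
Supply slope: (253 − 223)/(77 − 71) = 5, so qs = 5p − 132.
Before the tax: set 318 − p = 5p − 132 → p* = €75, q* = 243.
With the tax collected from suppliers, supply shifts: qs = 5(p − 12) − 132.
Solving gives q = 233 with consumers paying €85 and suppliers receiving €73 (the €12 wedge).
ΔCS is the trapezoid between Q = 233 and Q = 243 of height €10: ½ · (243 + 233) · 10 = €2380.

Consumer surplus falls by €2380 million.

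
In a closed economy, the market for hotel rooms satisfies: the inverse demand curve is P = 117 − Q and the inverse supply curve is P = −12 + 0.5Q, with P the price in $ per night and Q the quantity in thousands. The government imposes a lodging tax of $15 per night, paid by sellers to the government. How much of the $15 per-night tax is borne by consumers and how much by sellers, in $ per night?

Rewrite in direct form: Qd = 117 − P and Qs = 2P + 24.
Without the tax, 117 − P = 2P + 24 gives 3P = 93, so P* = $31 and Q* = 86.
With the tax collected from sellers, supply shifts: Qs = 2(P − 15) + 24.
New equilibrium: consumers pay $41, sellers receive $26, Q = 76. (Wedge: Pb − Ps = 15.)
Burden on consumers: $10; on sellers: $5. (They sum to $15.)
The less price-elastic side of the market bears the larger share of a per-unit tax.

Consumers bear $10 per night; sellers bear $5 per night.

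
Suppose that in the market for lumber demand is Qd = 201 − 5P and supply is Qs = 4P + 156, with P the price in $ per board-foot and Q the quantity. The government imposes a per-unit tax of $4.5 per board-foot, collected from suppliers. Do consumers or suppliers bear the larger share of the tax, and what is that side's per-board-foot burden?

Suppliers bear the larger share: $2.5 per board-foot.

Before the tax: set 201 − 5P = 4P + 156 → P* = $5, Q* = 176.
With the tax collected from suppliers, supply shifts: Qs = 4(P − 4.5) + 156.
New equilibrium: consumers pay $7, suppliers receive $2.5, Q = 166. (Wedge: Pb − Ps = 4.5.)
Per-board-foot burden: consumers $2, suppliers $2.5.
Suppliers take the larger share because supply is less price-elastic here (demand slope 5 vs supply slope 4).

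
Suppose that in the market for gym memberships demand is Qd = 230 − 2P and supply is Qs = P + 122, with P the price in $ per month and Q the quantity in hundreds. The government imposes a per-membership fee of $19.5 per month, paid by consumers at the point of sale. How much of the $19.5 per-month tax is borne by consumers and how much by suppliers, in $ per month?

Before the tax: set 230 − 2P = P + 122 → P* = $36, Q* = 158.
With the tax collected from consumers, demand (in seller-price terms) shifts: Qd = 230 − 2(P + 19.5).
Solving gives Q = 145 with consumers paying $42.5 and suppliers receiving $23 (the $19.5 wedge).
Burden on consumers: $6.5; on suppliers: $13. (They sum to $19.5.)
The less price-elastic side of the market bears the larger share of a per-unit tax.

Consumers bear $6.5 per month; suppliers bear $13 per month.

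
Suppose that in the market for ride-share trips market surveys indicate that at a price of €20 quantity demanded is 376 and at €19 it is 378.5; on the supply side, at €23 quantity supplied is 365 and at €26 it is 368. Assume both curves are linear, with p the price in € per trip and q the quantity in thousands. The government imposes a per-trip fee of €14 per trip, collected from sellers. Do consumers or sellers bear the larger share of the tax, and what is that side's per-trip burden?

Demand slope: (378.5 − 376)/(19 − 20) = -2.5, so qd = 426 − 2.5p.
Supply slope: (368 − 365)/(26 − 23) = 1, so qs = p + 342.
Before the tax: set 426 − 2.5p = p + 342 → p* = €24, q* = 366.
With the tax collected from sellers, supply shifts: qs = (p − 14) + 342.
Solving gives q = 356 with consumers paying €28 and sellers receiving €14 (the €14 wedge).
Per-trip burden: consumers €4, sellers €10.
Sellers take the larger share because supply is less price-elastic here (demand slope 2.5 vs supply slope 1).
The less price-elastic side of the market bears the larger share of a per-unit tax.

Sellers bear the larger share: €10 per trip.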